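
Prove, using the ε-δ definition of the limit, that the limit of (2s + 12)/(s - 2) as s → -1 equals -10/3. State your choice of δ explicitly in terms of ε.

Let ε > 0 be given. We want δ > 0 with 0 < |s + 1| < δ ⇒ |(2s + 12)/(s - 2) + 10/3| < ε.
Combining over a common denominator, (2s + 12)/(s - 2) + 10/3 = [(2s + 12)·(-3) − 10·(s - 2)] / [(-3)·(s - 2)] = -16(s + 1) / ((-3)(s - 2)).
So |(2s + 12)/(s - 2) + 10/3| = 16|s + 1| / (3·|s − 2|).
Restrict δ ≤ 3/2. Then |s + 1| < 3/2 gives |s − 2| = |(s + 1) + (-3)| ≥ 3 − 3/2 = 3/2.
Hence |(2s + 12)/(s - 2) + 10/3| < 16|s + 1|/(3·(3/2)) = (32/9)|s + 1|, which is < ε once |s + 1| < (9/32)ε.
Take δ = min(3/2, (9/32)ε). Then 0 < |s + 1| < δ forces both bounds, so |(2s + 12)/(s - 2) + 10/3| < ε.

δ = min(3/2, (9/32)ε)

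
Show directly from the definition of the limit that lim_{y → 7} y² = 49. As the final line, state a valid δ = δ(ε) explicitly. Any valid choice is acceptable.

δ = min(1, ε/15)

Suppose ε > 0. We seek δ > 0 with 0 < |y − 7| < δ ⇒ |y² − 49| < ε.
Factor: y² − 49 = (y − 7)(y + 7), so |y² − 49| = |y − 7|·|y + 7|.
Impose δ ≤ 1 so that |y| < 8; then |y + 7| ≤ 15.
Hence |y² − 49| ≤ 15|y − 7|, which is < ε once |y − 7| < ε/15.
Take δ = min(1, ε/15). If 0 < |y − 7| < δ then both bounds hold and |y² − 49| ≤ 15|y − 7| < 15·(ε/15) = ε.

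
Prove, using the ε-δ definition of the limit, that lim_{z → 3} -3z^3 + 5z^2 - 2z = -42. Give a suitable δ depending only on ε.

δ = min(1, ε/78)

Let ε > 0 be given. We want δ > 0 such that 0 < |z − 3| < δ implies |(-3z^3 + 5z^2 - 2z) + 42| < ε.
(-3z^3 + 5z^2 - 2z) + 42 = -3z^3 + 5z^2 - 2z + 42 = (z − 3)(-3z^2 - 4z - 14).
So |(-3z^3 + 5z^2 - 2z) + 42| = |z − 3|·|-3z^2 - 4z - 14|.
Assume first that |z − 3| < 1, so |z| < 4. Then |-3z^2 - 4z - 14| ≤ 3·4^2 + 4·4 + 14 = 78.
Hence |(-3z^3 + 5z^2 - 2z) + 42| ≤ 78|z − 3| < ε provided |z − 3| < ε/78.
Take δ = min(1, ε/78). Then 0 < |z − 3| < δ gives both |z − 3| < 1 and |z − 3| < ε/78, so |(-3z^3 + 5z^2 - 2z) + 42| < ε.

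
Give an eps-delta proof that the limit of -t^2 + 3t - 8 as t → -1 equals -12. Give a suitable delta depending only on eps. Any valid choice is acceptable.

Let eps > 0 be given. We want delta > 0 such that 0 < |t + 1| < delta implies |(-t^2 + 3t - 8) + 12| < eps.
(-t^2 + 3t - 8) + 12 = -t^2 + 3t + 4 = (t + 1)(-t + 4).
So |(-t^2 + 3t - 8) + 12| = |t + 1|·|-t + 4|.
Assume first that |t + 1| < 1, so |t| < 2. Then |-t + 4| ≤ 2 + 4 = 6.
Hence |(-t^2 + 3t - 8) + 12| ≤ 6|t + 1| < eps provided |t + 1| < eps/6.
Choosing delta = min(1, eps/6) ensures both conditions, hence |(-t^2 + 3t - 8) + 12| < eps.

delta = min(1, eps/6)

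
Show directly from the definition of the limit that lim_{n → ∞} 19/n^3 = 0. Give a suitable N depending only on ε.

Fix ε > 0. For n ≥ 1, |19/n^3 − 0| = 19/n^3.
19/n^3 < ε ⇔ n^3 > 19/ε ⇔ n > (19/ε)^{1/3}.
Take N = (19/ε)^{1/3}. Then n > N implies 19/n^3 < ε.

N = (19/ε)^{1/3}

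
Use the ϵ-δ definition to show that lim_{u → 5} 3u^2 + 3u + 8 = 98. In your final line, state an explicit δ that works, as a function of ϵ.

δ = min(2, ϵ/39)

Let ϵ > 0. We want δ > 0 such that 0 < |u − 5| < δ implies |(3u^2 + 3u + 8) − 98| < ϵ.
(3u^2 + 3u + 8) − 98 = 3u^2 + 3u - 90 = (u − 5)(3u + 18).
So |(3u^2 + 3u + 8) − 98| = |u − 5|·|3u + 18|.
Require δ ≤ 2. Then |u − 5| < 2 gives |u| < 7, and by the triangle inequality |3u + 18| ≤ 3·7 + 18 = 39.
Hence |(3u^2 + 3u + 8) − 98| ≤ 39|u − 5| < ϵ provided |u − 5| < ϵ/39.
Take δ = min(2, ϵ/39). Then 0 < |u − 5| < δ gives both |u − 5| < 2 and |u − 5| < ϵ/39, so |(3u^2 + 3u + 8) − 98| < ϵ.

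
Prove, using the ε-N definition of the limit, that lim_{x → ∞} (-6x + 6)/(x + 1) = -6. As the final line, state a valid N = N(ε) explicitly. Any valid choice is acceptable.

N = 12/ε

Let ε > 0 be given. We seek N > 0 such that x > N implies |(-6x + 6)/(x + 1) + 6| < ε.
(-6x + 6)/(x + 1) + 6 = ((-6x + 6) − (-6)(x + 1)) / ((x + 1)) = 12/((x + 1)).
For x > 0 we have x + 1 > x, so |(-6x + 6)/(x + 1) + 6| = 12/((x + 1)) < 12/(x) = 12/x.
Thus |(-6x + 6)/(x + 1) + 6| < ε whenever x > 12/ε.
Take N = 12/ε. If x > N then |(-6x + 6)/(x + 1) + 6| < 12/x < ε.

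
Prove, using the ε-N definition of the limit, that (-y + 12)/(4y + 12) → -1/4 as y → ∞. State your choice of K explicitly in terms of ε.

Let ε > 0 be given. We seek K > 0 such that y > K implies |(-y + 12)/(4y + 12) + 1/4| < ε.
(-y + 12)/(4y + 12) + 1/4 = (4(-y + 12) − (-1)(4y + 12)) / (4(4y + 12)) = 60/(4(4y + 12)).
For y > 0 we have 4y + 12 > 4y, so |(-y + 12)/(4y + 12) + 1/4| = 60/(4(4y + 12)) < 60/(4·4y) = (15/4)/y.
Thus |(-y + 12)/(4y + 12) + 1/4| < ε whenever y > (15/4)/ε.
Take K = (15/4)/ε. If y > K then |(-y + 12)/(4y + 12) + 1/4| < (15/4)/y < ε.

K = (15/4)/ε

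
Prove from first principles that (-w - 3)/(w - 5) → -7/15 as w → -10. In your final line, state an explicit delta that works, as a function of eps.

delta = min(15/2, (225/16)eps)

Let eps > 0. We want delta > 0 with 0 < |w + 10| < delta ⇒ |(-w - 3)/(w - 5) + 7/15| < eps.
Combining over a common denominator, (-w - 3)/(w - 5) + 7/15 = [(-w - 3)·(-15) − 7·(w - 5)] / [(-15)·(w - 5)] = 8(w + 10) / ((-15)(w - 5)).
So |(-w - 3)/(w - 5) + 7/15| = 8|w + 10| / (15·|w − 5|).
Require delta ≤ 15/2, so |w − 5| ≥ |-15| − |w + 10| > 15 − 15/2 = 15/2.
Hence |(-w - 3)/(w - 5) + 7/15| < 8|w + 10|/(15·(15/2)) = (16/225)|w + 10|, which is < eps once |w + 10| < (225/16)eps.
Take delta = min(15/2, (225/16)eps). Then 0 < |w + 10| < delta forces both bounds, so |(-w - 3)/(w - 5) + 7/15| < eps.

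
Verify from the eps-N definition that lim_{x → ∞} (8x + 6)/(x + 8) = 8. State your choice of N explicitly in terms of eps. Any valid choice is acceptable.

Let eps > 0. We seek N > 0 such that x > N implies |(8x + 6)/(x + 8) − 8| < eps.
(8x + 6)/(x + 8) − 8 = ((8x + 6) − 8(x + 8)) / ((x + 8)) = -58/((x + 8)).
For x > 0 we have x + 8 > x, so |(8x + 6)/(x + 8) − 8| = 58/((x + 8)) < 58/(x) = 58/x.
Thus |(8x + 6)/(x + 8) − 8| < eps whenever x > 58/eps.
Take N = 58/eps. If x > N then |(8x + 6)/(x + 8) − 8| < 58/x < eps.

N = 58/eps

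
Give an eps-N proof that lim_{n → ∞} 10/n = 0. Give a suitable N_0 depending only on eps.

N_0 = 10/eps

Let eps > 0. For n ≥ 1, |10/n − 0| = 10/(n) ≤ 10/n.
We need 10/n < eps, i.e. n > 10/eps.
Take N_0 = 10/eps. If n > N_0 then |10/n| ≤ 10/n < eps.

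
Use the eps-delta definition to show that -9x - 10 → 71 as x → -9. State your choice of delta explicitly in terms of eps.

Suppose eps > 0. We need delta > 0 so that 0 < |x + 9| < delta implies |(-9x - 10) − 71| < eps.
|(-9x - 10) − 71| = |-9x - 81| = 9|x + 9|.
So 9|x + 9| < eps exactly when |x + 9| < eps/9.
Take delta = eps/9. If 0 < |x + 9| < delta then |(-9x - 10) − 71| = 9|x + 9| < 9·(eps/9) = eps.

delta = eps/9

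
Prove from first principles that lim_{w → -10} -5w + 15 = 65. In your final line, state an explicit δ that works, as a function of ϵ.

δ = ϵ/5

Fix ϵ > 0. We need δ > 0 so that 0 < |w + 10| < δ implies |(-5w + 15) − 65| < ϵ.
|(-5w + 15) − 65| = |-5w - 50| = 5|w + 10|.
So 5|w + 10| < ϵ exactly when |w + 10| < ϵ/5.
Choosing δ = ϵ/5 gives |(-5w + 15) − 65| = 5|w + 10| < ϵ whenever |w + 10| < δ.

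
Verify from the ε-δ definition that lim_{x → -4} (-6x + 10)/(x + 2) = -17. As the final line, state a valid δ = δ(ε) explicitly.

Let ε > 0. We want δ > 0 with 0 < |x + 4| < δ ⇒ |(-6x + 10)/(x + 2) + 17| < ε.
Combining over a common denominator, (-6x + 10)/(x + 2) + 17 = [(-6x + 10)·(-2) − 34·(x + 2)] / [(-2)·(x + 2)] = -22(x + 4) / ((-2)(x + 2)).
So |(-6x + 10)/(x + 2) + 17| = 22|x + 4| / (2·|x + 2|).
Restrict δ ≤ 1. Then |x + 4| < 1 gives |x + 2| = |(x + 4) + (-2)| ≥ 2 − 1 = 1.
Hence |(-6x + 10)/(x + 2) + 17| < 22|x + 4|/(2·1) = 11|x + 4|, which is < ε once |x + 4| < (1/11)ε.
Take δ = min(1, (1/11)ε). Then 0 < |x + 4| < δ forces both bounds, so |(-6x + 10)/(x + 2) + 17| < ε.

δ = min(1, (1/11)ε)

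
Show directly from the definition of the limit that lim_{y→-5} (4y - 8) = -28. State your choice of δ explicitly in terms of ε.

Fix ε > 0. We need δ > 0 so that 0 < |y + 5| < δ implies |(4y - 8) + 28| < ε.
Since (4y - 8) + 28 = 4(y + 5), we have |(4y - 8) + 28| = 4|y + 5|.
So 4|y + 5| < ε exactly when |y + 5| < ε/4.
Choosing δ = ε/4 gives |(4y - 8) + 28| = 4|y + 5| < ε whenever |y + 5| < δ.

δ = ε/4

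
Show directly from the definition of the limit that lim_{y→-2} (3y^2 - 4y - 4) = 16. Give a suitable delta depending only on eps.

Suppose eps > 0. We want delta > 0 such that 0 < |y + 2| < delta implies |(3y^2 - 4y - 4) − 16| < eps.
(3y^2 - 4y - 4) − 16 = 3y^2 - 4y - 20 = (y + 2)(3y - 10).
So |(3y^2 - 4y - 4) − 16| = |y + 2|·|3y - 10|.
Assume first that |y + 2| < 1, so |y| < 3. Then |3y - 10| ≤ 3·3 + 10 = 19.
Hence |(3y^2 - 4y - 4) − 16| ≤ 19|y + 2| < eps provided |y + 2| < eps/19.
Choosing delta = min(1, eps/19) ensures both conditions, hence |(3y^2 - 4y - 4) − 16| < eps.

delta = min(1, eps/19)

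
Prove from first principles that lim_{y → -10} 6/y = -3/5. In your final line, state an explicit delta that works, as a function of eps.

delta = min(5, (25/3)eps)

Let eps > 0 be given. We seek delta > 0 such that 0 < |y + 10| < delta implies |6/y + 3/5| < eps.
|6/y + 3/5| = 6·|-10 − y|/(10·|y|) = 6|y + 10|/(10|y|).
Require delta ≤ 5 so that |y| > 10 − 5 = 5, hence 10|y| > 50.
Then |6/y + 3/5| < 6|y + 10|/50, which is < eps when |y + 10| < (25/3)eps.
Take delta = min(5, (25/3)eps). Then 0 < |y + 10| < delta gives both |y + 10| < 5 and |y + 10| < (25/3)eps, so |6/y + 3/5| < eps.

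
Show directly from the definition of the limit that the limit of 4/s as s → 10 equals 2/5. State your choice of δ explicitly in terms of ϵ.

δ = min(5, (25/2)ϵ)

Let ϵ > 0. We seek δ > 0 such that 0 < |s − 10| < δ implies |4/s − (2/5)| < ϵ.
|4/s − (2/5)| = 4·|10 − s|/(10·|s|) = 4|s − 10|/(10|s|).
Restrict δ ≤ 5. Then |s − 10| < 5 gives |s| > 5, so 10|s| > 50.
Then |4/s − (2/5)| < 4|s − 10|/50, which is < ϵ when |s − 10| < (25/2)ϵ.
Take δ = min(5, (25/2)ϵ). Then 0 < |s − 10| < δ gives both |s − 10| < 5 and |s − 10| < (25/2)ϵ, so |4/s − (2/5)| < ϵ.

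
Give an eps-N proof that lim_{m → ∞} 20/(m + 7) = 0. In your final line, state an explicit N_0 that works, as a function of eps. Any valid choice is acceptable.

N_0 = 20/eps

Fix eps > 0. For m ≥ 1, |20/(m + 7) − 0| = 20/(m + 7) ≤ 20/m.
We need 20/m < eps, i.e. m > 20/eps.
Take N_0 = 20/eps. If m > N_0 then |20/(m + 7)| ≤ 20/m < eps.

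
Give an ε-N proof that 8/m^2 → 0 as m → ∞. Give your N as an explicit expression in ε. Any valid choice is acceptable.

Let ε > 0 be given. For m ≥ 1, |8/m^2 − 0| = 8/m^2.
8/m^2 < ε ⇔ m^2 > 8/ε ⇔ m > (8/ε)^{1/2}.
Take N = (8/ε)^{1/2}. Then m > N implies 8/m^2 < ε.

N = (8/ε)^{1/2}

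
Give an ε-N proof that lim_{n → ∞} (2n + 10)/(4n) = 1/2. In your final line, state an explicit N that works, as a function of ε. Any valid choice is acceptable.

Fix ε > 0. For n ≥ 1, |(2n + 10)/(4n) − (1/2)| = |40|/(4(4n)) = 40/(4(4n)).
Since 4n ≥ 4n for n ≥ 1, this is ≤ 40/(4·4n) = (5/2)/n.
So |(2n + 10)/(4n) − (1/2)| < ε whenever n > (5/2)/ε.
Take N = (5/2)/ε. If n > N then |(2n + 10)/(4n) − (1/2)| ≤ (5/2)/n < ε.

N = (5/2)/ε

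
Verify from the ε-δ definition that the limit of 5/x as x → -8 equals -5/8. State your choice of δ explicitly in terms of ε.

Let ε > 0 be given. We seek δ > 0 such that 0 < |x + 8| < δ implies |5/x + 5/8| < ε.
|5/x + 5/8| = 5·|-8 − x|/(8·|x|) = 5|x + 8|/(8|x|).
Require δ ≤ 4 so that |x| > 8 − 4 = 4, hence 8|x| > 32.
Then |5/x + 5/8| < 5|x + 8|/32, which is < ε when |x + 8| < (32/5)ε.
Take δ = min(4, (32/5)ε). Then 0 < |x + 8| < δ gives both |x + 8| < 4 and |x + 8| < (32/5)ε, so |5/x + 5/8| < ε.

δ = min(4, (32/5)ε)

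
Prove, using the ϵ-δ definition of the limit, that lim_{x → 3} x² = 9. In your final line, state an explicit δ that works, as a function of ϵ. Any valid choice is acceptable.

δ = min(1, ϵ/7)

Let ϵ > 0 be given. We seek δ > 0 with 0 < |x − 3| < δ ⇒ |x² − 9| < ϵ.
Factor: x² − 9 = (x − 3)(x + 3), so |x² − 9| = |x − 3|·|x + 3|.
Impose δ ≤ 1 so that |x| < 4; then |x + 3| ≤ 7.
Hence |x² − 9| ≤ 7|x − 3|, which is < ϵ once |x − 3| < ϵ/7.
Take δ = min(1, ϵ/7). If 0 < |x − 3| < δ then both bounds hold and |x² − 9| ≤ 7|x − 3| < 7·(ϵ/7) = ϵ.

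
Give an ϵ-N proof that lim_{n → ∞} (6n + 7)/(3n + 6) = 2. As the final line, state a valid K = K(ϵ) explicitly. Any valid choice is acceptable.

K = (5/3)/ϵ

Let ϵ > 0 be given. For n ≥ 1, |(6n + 7)/(3n + 6) − 2| = |-15|/(3(3n + 6)) = 15/(3(3n + 6)).
Since 3n + 6 ≥ 3n for n ≥ 1, this is ≤ 15/(3·3n) = (5/3)/n.
So |(6n + 7)/(3n + 6) − 2| < ϵ whenever n > (5/3)/ϵ.
Take K = (5/3)/ϵ. If n > K then |(6n + 7)/(3n + 6) − 2| ≤ (5/3)/n < ϵ.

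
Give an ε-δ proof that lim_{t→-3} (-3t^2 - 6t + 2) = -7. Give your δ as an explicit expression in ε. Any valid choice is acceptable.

Fix ε > 0. We want δ > 0 such that 0 < |t + 3| < δ implies |(-3t^2 - 6t + 2) + 7| < ε.
(-3t^2 - 6t + 2) + 7 = -3t^2 - 6t + 9 = (t + 3)(-3t + 3).
So |(-3t^2 - 6t + 2) + 7| = |t + 3|·|-3t + 3|.
Assume first that |t + 3| < 1, so |t| < 4. Then |-3t + 3| ≤ 3·4 + 3 = 15.
Hence |(-3t^2 - 6t + 2) + 7| ≤ 15|t + 3| < ε provided |t + 3| < ε/15.
Take δ = min(1, ε/15). Then 0 < |t + 3| < δ gives both |t + 3| < 1 and |t + 3| < ε/15, so |(-3t^2 - 6t + 2) + 7| < ε.

δ = min(1, ε/15)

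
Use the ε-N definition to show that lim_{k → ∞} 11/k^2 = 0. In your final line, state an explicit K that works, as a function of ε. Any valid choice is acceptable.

K = (11/ε)^{1/2}

Suppose ε > 0. For k ≥ 1, |11/k^2 − 0| = 11/k^2.
11/k^2 < ε ⇔ k^2 > 11/ε ⇔ k > (11/ε)^{1/2}.
Take K = (11/ε)^{1/2}. Then k > K implies 11/k^2 < ε.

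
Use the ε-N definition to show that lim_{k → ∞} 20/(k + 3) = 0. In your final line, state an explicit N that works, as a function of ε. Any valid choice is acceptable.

N = 20/ε

Let ε > 0 be given. For k ≥ 1, |20/(k + 3) − 0| = 20/(k + 3) ≤ 20/k.
We need 20/k < ε, i.e. k > 20/ε.
Take N = 20/ε. If k > N then |20/(k + 3)| ≤ 20/k < ε.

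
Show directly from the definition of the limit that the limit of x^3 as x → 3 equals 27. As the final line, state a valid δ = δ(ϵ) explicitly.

δ = min(2, ϵ/49)

Let ϵ > 0 be given. We seek δ > 0 with 0 < |x − 3| < δ ⇒ |x^3 − 27| < ϵ.
Factor: x^3 − 27 = (x − 3)(x^2 + 3x + 9), so |x^3 − 27| = |x − 3|·|x^2 + 3x + 9|.
Restrict δ ≤ 2. Then |x − 3| < 2 gives |x| < 5, so by the triangle inequality |x^2 + 3x + 9| ≤ 5^2 + 3·5 + 9 = 49.
Hence |x^3 − 27| ≤ 49|x − 3|, which is < ϵ once |x − 3| < ϵ/49.
Take δ = min(2, ϵ/49). If 0 < |x − 3| < δ then both bounds hold and |x^3 − 27| ≤ 49|x − 3| < 49·(ϵ/49) = ϵ.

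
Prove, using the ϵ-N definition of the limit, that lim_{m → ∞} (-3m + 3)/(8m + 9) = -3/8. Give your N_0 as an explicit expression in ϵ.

N_0 = (51/64)/ϵ

Let ϵ > 0. For m ≥ 1, |(-3m + 3)/(8m + 9) + 3/8| = |51|/(8(8m + 9)) = 51/(8(8m + 9)).
Since 8m + 9 ≥ 8m for m ≥ 1, this is ≤ 51/(8·8m) = (51/64)/m.
So |(-3m + 3)/(8m + 9) + 3/8| < ϵ whenever m > (51/64)/ϵ.
Take N_0 = (51/64)/ϵ. If m > N_0 then |(-3m + 3)/(8m + 9) + 3/8| ≤ (51/64)/m < ϵ.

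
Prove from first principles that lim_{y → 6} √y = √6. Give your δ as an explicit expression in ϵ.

Fix ϵ > 0. We want δ > 0 such that 0 < |y − 6| < δ implies |√y − √6| < ϵ.
Rationalise: √y − √6 = (y − 6)/(√y + √6), so |√y − √6| = |y − 6|/(√y + √6).
Restrict δ ≤ 6 so that |y − 6| < 6 forces y > 0, and then √y + √6 > √6.
Hence |√y − √6| < |y − 6|/√6, which is < ϵ once |y − 6| < √6·ϵ.
Take δ = min(6, √6·ϵ). If 0 < |y − 6| < δ then y > 0 and |√y − √6| < |y − 6|/√6 < ϵ.

δ = min(6, √6·ϵ)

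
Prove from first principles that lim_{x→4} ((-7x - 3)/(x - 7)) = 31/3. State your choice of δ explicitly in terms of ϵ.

δ = min(3/2, (9/104)ϵ)

Fix ϵ > 0. We want δ > 0 with 0 < |x − 4| < δ ⇒ |(-7x - 3)/(x - 7) − (31/3)| < ϵ.
Combining over a common denominator, (-7x - 3)/(x - 7) − (31/3) = [(-7x - 3)·(-3) − (-31)·(x - 7)] / [(-3)·(x - 7)] = 52(x − 4) / ((-3)(x - 7)).
So |(-7x - 3)/(x - 7) − (31/3)| = 52|x − 4| / (3·|x − 7|).
Restrict δ ≤ 3/2. Then |x − 4| < 3/2 gives |x − 7| = |(x − 4) + (-3)| ≥ 3 − 3/2 = 3/2.
Hence |(-7x - 3)/(x - 7) − (31/3)| < 52|x − 4|/(3·(3/2)) = (104/9)|x − 4|, which is < ϵ once |x − 4| < (9/104)ϵ.
Take δ = min(3/2, (9/104)ϵ). Then 0 < |x − 4| < δ forces both bounds, so |(-7x - 3)/(x - 7) − (31/3)| < ϵ.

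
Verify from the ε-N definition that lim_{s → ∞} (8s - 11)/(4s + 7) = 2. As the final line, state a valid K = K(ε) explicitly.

Let ε > 0. We seek K > 0 such that s > K implies |(8s - 11)/(4s + 7) − 2| < ε.
(8s - 11)/(4s + 7) − 2 = (4(8s - 11) − 8(4s + 7)) / (4(4s + 7)) = -100/(4(4s + 7)).
For s > 0 we have 4s + 7 > 4s, so |(8s - 11)/(4s + 7) − 2| = 100/(4(4s + 7)) < 100/(4·4s) = (25/4)/s.
Thus |(8s - 11)/(4s + 7) − 2| < ε whenever s > (25/4)/ε.
Take K = (25/4)/ε. If s > K then |(8s - 11)/(4s + 7) − 2| < (25/4)/s < ε.

K = (25/4)/ε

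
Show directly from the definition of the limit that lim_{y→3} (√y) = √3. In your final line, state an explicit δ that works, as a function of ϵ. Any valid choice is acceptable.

Let ϵ > 0. We want δ > 0 such that 0 < |y − 3| < δ implies |√y − √3| < ϵ.
Multiplying by the conjugate, |√y − √3| = |y − 3|/(√y + √3).
Restrict δ ≤ 3 so that |y − 3| < 3 forces y > 0, and then √y + √3 > √3.
Hence |√y − √3| < |y − 3|/√3, which is < ϵ once |y − 3| < √3·ϵ.
Take δ = min(3, √3·ϵ). If 0 < |y − 3| < δ then y > 0 and |√y − √3| < |y − 3|/√3 < ϵ.

δ = min(3, √3·ϵ)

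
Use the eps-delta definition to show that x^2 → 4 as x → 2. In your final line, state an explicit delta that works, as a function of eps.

delta = min(1, eps/5)

Fix eps > 0. We seek delta > 0 with 0 < |x − 2| < delta ⇒ |x^2 − 4| < eps.
Factor: x^2 − 4 = (x − 2)(x + 2), so |x^2 − 4| = |x − 2|·|x + 2|.
Impose delta ≤ 1 so that |x| < 3; then |x + 2| ≤ 5.
Hence |x^2 − 4| ≤ 5|x − 2|, which is < eps once |x − 2| < eps/5.
Take delta = min(1, eps/5). If 0 < |x − 2| < delta then both bounds hold and |x^2 − 4| ≤ 5|x − 2| < 5·(eps/5) = eps.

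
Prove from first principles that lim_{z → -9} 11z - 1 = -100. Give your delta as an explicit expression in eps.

Suppose eps > 0. We need delta > 0 so that 0 < |z + 9| < delta implies |(11z - 1) + 100| < eps.
|(11z - 1) + 100| = |11z + 99| = 11|z + 9|.
Thus it suffices that |z + 9| < eps/11.
Choosing delta = eps/11 gives |(11z - 1) + 100| = 11|z + 9| < eps whenever |z + 9| < delta.

delta = eps/11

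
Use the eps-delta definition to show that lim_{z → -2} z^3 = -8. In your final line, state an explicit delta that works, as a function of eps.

Suppose eps > 0. We seek delta > 0 with 0 < |z + 2| < delta ⇒ |z^3 + 8| < eps.
Factor: z^3 + 8 = (z + 2)(z^2 - 2z + 4), so |z^3 + 8| = |z + 2|·|z^2 - 2z + 4|.
Restrict delta ≤ 1. Then |z + 2| < 1 gives |z| < 3, so by the triangle inequality |z^2 - 2z + 4| ≤ 3^2 + 2·3 + 4 = 19.
Hence |z^3 + 8| ≤ 19|z + 2|, which is < eps once |z + 2| < eps/19.
Take delta = min(1, eps/19). If 0 < |z + 2| < delta then both bounds hold and |z^3 + 8| ≤ 19|z + 2| < 19·(eps/19) = eps.

delta = min(1, eps/19)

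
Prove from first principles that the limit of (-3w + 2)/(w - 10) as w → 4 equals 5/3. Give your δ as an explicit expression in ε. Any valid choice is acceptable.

δ = min(3, (9/14)ε)

Let ε > 0 be given. We want δ > 0 with 0 < |w − 4| < δ ⇒ |(-3w + 2)/(w - 10) − (5/3)| < ε.
Combining over a common denominator, (-3w + 2)/(w - 10) − (5/3) = [(-3w + 2)·(-6) − (-10)·(w - 10)] / [(-6)·(w - 10)] = 28(w − 4) / ((-6)(w - 10)).
So |(-3w + 2)/(w - 10) − (5/3)| = 28|w − 4| / (6·|w − 10|).
Restrict δ ≤ 3. Then |w − 4| < 3 gives |w − 10| = |(w − 4) + (-6)| ≥ 6 − 3 = 3.
Hence |(-3w + 2)/(w - 10) − (5/3)| < 28|w − 4|/(6·3) = (14/9)|w − 4|, which is < ε once |w − 4| < (9/14)ε.
Take δ = min(3, (9/14)ε). Then 0 < |w − 4| < δ forces both bounds, so |(-3w + 2)/(w - 10) − (5/3)| < ε.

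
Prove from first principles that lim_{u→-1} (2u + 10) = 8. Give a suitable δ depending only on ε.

Fix ε > 0. We need δ > 0 so that 0 < |u + 1| < δ implies |(2u + 10) − 8| < ε.
|(2u + 10) − 8| = |2u + 2| = 2|u + 1|.
Thus it suffices that |u + 1| < ε/2.
Choosing δ = ε/2 gives |(2u + 10) − 8| = 2|u + 1| < ε whenever |u + 1| < δ.

δ = ε/2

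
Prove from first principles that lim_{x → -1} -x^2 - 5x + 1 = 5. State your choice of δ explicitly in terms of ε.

Fix ε > 0. We want δ > 0 such that 0 < |x + 1| < δ implies |(-x^2 - 5x + 1) − 5| < ε.
(-x^2 - 5x + 1) − 5 = -x^2 - 5x - 4 = (x + 1)(-x - 4).
So |(-x^2 - 5x + 1) − 5| = |x + 1|·|-x - 4|.
Require δ ≤ 2. Then |x + 1| < 2 gives |x| < 3, and by the triangle inequality |-x - 4| ≤ 3 + 4 = 7.
Hence |(-x^2 - 5x + 1) − 5| ≤ 7|x + 1| < ε provided |x + 1| < ε/7.
Take δ = min(2, ε/7). Then 0 < |x + 1| < δ gives both |x + 1| < 2 and |x + 1| < ε/7, so |(-x^2 - 5x + 1) − 5| < ε.

δ = min(2, ε/7)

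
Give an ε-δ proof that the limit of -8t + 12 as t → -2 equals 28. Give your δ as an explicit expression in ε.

Let ε > 0. We need δ > 0 so that 0 < |t + 2| < δ implies |(-8t + 12) − 28| < ε.
|(-8t + 12) − 28| = |-8t - 16| = 8|t + 2|.
So 8|t + 2| < ε exactly when |t + 2| < ε/8.
Choosing δ = ε/8 gives |(-8t + 12) − 28| = 8|t + 2| < ε whenever |t + 2| < δ.

δ = ε/8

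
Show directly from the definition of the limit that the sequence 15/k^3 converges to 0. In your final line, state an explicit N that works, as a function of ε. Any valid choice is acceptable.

N = (15/ε)^{1/3}

Fix ε > 0. For k ≥ 1, |15/k^3 − 0| = 15/k^3.
15/k^3 < ε ⇔ k^3 > 15/ε ⇔ k > (15/ε)^{1/3}.
Take N = (15/ε)^{1/3}. Then k > N implies 15/k^3 < ε.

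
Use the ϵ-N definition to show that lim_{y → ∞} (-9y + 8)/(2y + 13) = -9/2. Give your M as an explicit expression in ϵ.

Let ϵ > 0 be given. We seek M > 0 such that y > M implies |(-9y + 8)/(2y + 13) + 9/2| < ϵ.
(-9y + 8)/(2y + 13) + 9/2 = (2(-9y + 8) − (-9)(2y + 13)) / (2(2y + 13)) = 133/(2(2y + 13)).
For y > 0 we have 2y + 13 > 2y, so |(-9y + 8)/(2y + 13) + 9/2| = 133/(2(2y + 13)) < 133/(2·2y) = (133/4)/y.
Thus |(-9y + 8)/(2y + 13) + 9/2| < ϵ whenever y > (133/4)/ϵ.
Take M = (133/4)/ϵ. If y > M then |(-9y + 8)/(2y + 13) + 9/2| < (133/4)/y < ϵ.

M = (133/4)/ϵ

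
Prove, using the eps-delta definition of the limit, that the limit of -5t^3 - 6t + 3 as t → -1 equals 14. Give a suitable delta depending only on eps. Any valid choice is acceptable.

Suppose eps > 0. We want delta > 0 such that 0 < |t + 1| < delta implies |(-5t^3 - 6t + 3) − 14| < eps.
(-5t^3 - 6t + 3) − 14 = -5t^3 - 6t - 11 = (t + 1)(-5t^2 + 5t - 11).
So |(-5t^3 - 6t + 3) − 14| = |t + 1|·|-5t^2 + 5t - 11|.
Assume first that |t + 1| < 2, so |t| < 3. Then |-5t^2 + 5t - 11| ≤ 5·3^2 + 5·3 + 11 = 71.
Hence |(-5t^3 - 6t + 3) − 14| ≤ 71|t + 1| < eps provided |t + 1| < eps/71.
Take delta = min(2, eps/71). Then 0 < |t + 1| < delta gives both |t + 1| < 2 and |t + 1| < eps/71, so |(-5t^3 - 6t + 3) − 14| < eps.

delta = min(2, eps/71)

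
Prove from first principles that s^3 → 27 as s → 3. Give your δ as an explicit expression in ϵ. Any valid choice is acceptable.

δ = min(1, ϵ/37)

Suppose ϵ > 0. We seek δ > 0 with 0 < |s − 3| < δ ⇒ |s^3 − 27| < ϵ.
Factor: s^3 − 27 = (s − 3)(s^2 + 3s + 9), so |s^3 − 27| = |s − 3|·|s^2 + 3s + 9|.
Restrict δ ≤ 1. Then |s − 3| < 1 gives |s| < 4, so by the triangle inequality |s^2 + 3s + 9| ≤ 4^2 + 3·4 + 9 = 37.
Hence |s^3 − 27| ≤ 37|s − 3|, which is < ϵ once |s − 3| < ϵ/37.
Take δ = min(1, ϵ/37). If 0 < |s − 3| < δ then both bounds hold and |s^3 − 27| ≤ 37|s − 3| < 37·(ϵ/37) = ϵ.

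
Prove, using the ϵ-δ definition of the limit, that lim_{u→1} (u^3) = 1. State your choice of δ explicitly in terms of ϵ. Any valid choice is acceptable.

Let ϵ > 0. We seek δ > 0 with 0 < |u − 1| < δ ⇒ |u^3 − 1| < ϵ.
Factor: u^3 − 1 = (u − 1)(u^2 + u + 1), so |u^3 − 1| = |u − 1|·|u^2 + u + 1|.
Restrict δ ≤ 1. Then |u − 1| < 1 gives |u| < 2, so by the triangle inequality |u^2 + u + 1| ≤ 2^2 + 2 + 1 = 7.
Hence |u^3 − 1| ≤ 7|u − 1|, which is < ϵ once |u − 1| < ϵ/7.
Take δ = min(1, ϵ/7). If 0 < |u − 1| < δ then both bounds hold and |u^3 − 1| ≤ 7|u − 1| < 7·(ϵ/7) = ϵ.

δ = min(1, ϵ/7)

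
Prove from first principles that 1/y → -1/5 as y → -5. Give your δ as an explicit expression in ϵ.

δ = min(5/2, (25/2)ϵ)

Let ϵ > 0. We seek δ > 0 such that 0 < |y + 5| < δ implies |1/y + 1/5| < ϵ.
|1/y + 1/5| = |-5 − y|/(5·|y|) = |y + 5|/(5|y|).
Restrict δ ≤ 5/2. Then |y + 5| < 5/2 gives |y| > 5/2, so 5|y| > 25/2.
Then |1/y + 1/5| < |y + 5|/(25/2), which is < ϵ when |y + 5| < (25/2)ϵ.
Take δ = min(5/2, (25/2)ϵ). Then 0 < |y + 5| < δ gives both |y + 5| < 5/2 and |y + 5| < (25/2)ϵ, so |1/y + 1/5| < ϵ.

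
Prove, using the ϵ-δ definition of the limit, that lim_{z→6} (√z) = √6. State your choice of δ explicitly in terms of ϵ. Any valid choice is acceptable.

δ = min(6, √6·ϵ)

Let ϵ > 0. We want δ > 0 such that 0 < |z − 6| < δ implies |√z − √6| < ϵ.
Rationalise: √z − √6 = (z − 6)/(√z + √6), so |√z − √6| = |z − 6|/(√z + √6).
Restrict δ ≤ 6 so that |z − 6| < 6 forces z > 0, and then √z + √6 > √6.
Hence |√z − √6| < |z − 6|/√6, which is < ϵ once |z − 6| < √6·ϵ.
Take δ = min(6, √6·ϵ). If 0 < |z − 6| < δ then z > 0 and |√z − √6| < |z − 6|/√6 < ϵ.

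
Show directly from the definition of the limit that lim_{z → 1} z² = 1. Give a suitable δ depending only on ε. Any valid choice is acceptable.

Let ε > 0 be given. We seek δ > 0 with 0 < |z − 1| < δ ⇒ |z² − 1| < ε.
Factor: z² − 1 = (z − 1)(z + 1), so |z² − 1| = |z − 1|·|z + 1|.
Restrict δ ≤ 1. Then |z − 1| < 1 gives |z| < 2, so by the triangle inequality |z + 1| ≤ 2 + 1 = 3.
Hence |z² − 1| ≤ 3|z − 1|, which is < ε once |z − 1| < ε/3.
Take δ = min(1, ε/3). If 0 < |z − 1| < δ then both bounds hold and |z² − 1| ≤ 3|z − 1| < 3·(ε/3) = ε.

δ = min(1, ε/3)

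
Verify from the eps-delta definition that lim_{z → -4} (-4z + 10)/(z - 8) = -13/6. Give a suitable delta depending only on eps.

Suppose eps > 0. We want delta > 0 with 0 < |z + 4| < delta ⇒ |(-4z + 10)/(z - 8) + 13/6| < eps.
Combining over a common denominator, (-4z + 10)/(z - 8) + 13/6 = [(-4z + 10)·(-12) − 26·(z - 8)] / [(-12)·(z - 8)] = 22(z + 4) / ((-12)(z - 8)).
So |(-4z + 10)/(z - 8) + 13/6| = 22|z + 4| / (12·|z − 8|).
Restrict delta ≤ 6. Then |z + 4| < 6 gives |z − 8| = |(z + 4) + (-12)| ≥ 12 − 6 = 6.
Hence |(-4z + 10)/(z - 8) + 13/6| < 22|z + 4|/(12·6) = (11/36)|z + 4|, which is < eps once |z + 4| < (36/11)eps.
Take delta = min(6, (36/11)eps). Then 0 < |z + 4| < delta forces both bounds, so |(-4z + 10)/(z - 8) + 13/6| < eps.

delta = min(6, (36/11)eps)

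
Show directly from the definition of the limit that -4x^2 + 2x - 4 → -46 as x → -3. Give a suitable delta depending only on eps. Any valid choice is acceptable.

delta = min(2, eps/34)

Let eps > 0. We want delta > 0 such that 0 < |x + 3| < delta implies |(-4x^2 + 2x - 4) + 46| < eps.
(-4x^2 + 2x - 4) + 46 = -4x^2 + 2x + 42 = (x + 3)(-4x + 14).
So |(-4x^2 + 2x - 4) + 46| = |x + 3|·|-4x + 14|.
Require delta ≤ 2. Then |x + 3| < 2 gives |x| < 5, and by the triangle inequality |-4x + 14| ≤ 4·5 + 14 = 34.
Hence |(-4x^2 + 2x - 4) + 46| ≤ 34|x + 3| < eps provided |x + 3| < eps/34.
Take delta = min(2, eps/34). Then 0 < |x + 3| < delta gives both |x + 3| < 2 and |x + 3| < eps/34, so |(-4x^2 + 2x - 4) + 46| < eps.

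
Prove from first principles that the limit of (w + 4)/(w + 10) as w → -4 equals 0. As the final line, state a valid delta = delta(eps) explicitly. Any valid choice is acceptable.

Fix eps > 0. We want delta > 0 with 0 < |w + 4| < delta ⇒ |(w + 4)/(w + 10) − 0| < eps.
Combining over a common denominator, (w + 4)/(w + 10) − 0 = [(w + 4)·6 − 0·(w + 10)] / [6·(w + 10)] = 6(w + 4) / (6(w + 10)).
So |(w + 4)/(w + 10) − 0| = 6|w + 4| / (6·|w + 10|).
Require delta ≤ 3, so |w + 10| ≥ |6| − |w + 4| > 6 − 3 = 3.
Hence |(w + 4)/(w + 10) − 0| < 6|w + 4|/(6·3) = (1/3)|w + 4|, which is < eps once |w + 4| < 3eps.
Take delta = min(3, 3eps). Then 0 < |w + 4| < delta forces both bounds, so |(w + 4)/(w + 10) − 0| < eps.

delta = min(3, 3eps)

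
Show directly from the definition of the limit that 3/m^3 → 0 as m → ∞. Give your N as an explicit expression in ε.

Fix ε > 0. For m ≥ 1, |3/m^3 − 0| = 3/m^3.
3/m^3 < ε ⇔ m^3 > 3/ε ⇔ m > (3/ε)^{1/3}.
Take N = (3/ε)^{1/3}. Then m > N implies 3/m^3 < ε.

N = (3/ε)^{1/3}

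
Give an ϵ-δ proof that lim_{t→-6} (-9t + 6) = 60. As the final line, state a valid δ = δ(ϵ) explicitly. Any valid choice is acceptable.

Let ϵ > 0. We need δ > 0 so that 0 < |t + 6| < δ implies |(-9t + 6) − 60| < ϵ.
|(-9t + 6) − 60| = |-9t - 54| = 9|t + 6|.
Thus it suffices that |t + 6| < ϵ/9.
Take δ = ϵ/9. If 0 < |t + 6| < δ then |(-9t + 6) − 60| = 9|t + 6| < 9·(ϵ/9) = ϵ.

δ = ϵ/9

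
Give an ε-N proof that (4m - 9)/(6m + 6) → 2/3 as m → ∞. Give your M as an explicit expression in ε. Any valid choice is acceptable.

Fix ε > 0. For m ≥ 1, |(4m - 9)/(6m + 6) − (2/3)| = |-78|/(6(6m + 6)) = 78/(6(6m + 6)).
Since 6m + 6 ≥ 6m for m ≥ 1, this is ≤ 78/(6·6m) = (13/6)/m.
So |(4m - 9)/(6m + 6) − (2/3)| < ε whenever m > (13/6)/ε.
Take M = (13/6)/ε. If m > M then |(4m - 9)/(6m + 6) − (2/3)| ≤ (13/6)/m < ε.

M = (13/6)/ε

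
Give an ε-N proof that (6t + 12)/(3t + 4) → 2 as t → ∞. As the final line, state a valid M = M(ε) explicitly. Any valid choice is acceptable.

M = (4/3)/ε

Fix ε > 0. We seek M > 0 such that t > M implies |(6t + 12)/(3t + 4) − 2| < ε.
(6t + 12)/(3t + 4) − 2 = (3(6t + 12) − 6(3t + 4)) / (3(3t + 4)) = 12/(3(3t + 4)).
For t > 0 we have 3t + 4 > 3t, so |(6t + 12)/(3t + 4) − 2| = 12/(3(3t + 4)) < 12/(3·3t) = (4/3)/t.
Thus |(6t + 12)/(3t + 4) − 2| < ε whenever t > (4/3)/ε.
Take M = (4/3)/ε. If t > M then |(6t + 12)/(3t + 4) − 2| < (4/3)/t < ε.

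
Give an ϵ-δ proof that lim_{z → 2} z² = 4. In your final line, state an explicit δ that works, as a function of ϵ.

δ = min(1, ϵ/5)

Suppose ϵ > 0. We seek δ > 0 with 0 < |z − 2| < δ ⇒ |z² − 4| < ϵ.
Factor: z² − 4 = (z − 2)(z + 2), so |z² − 4| = |z − 2|·|z + 2|.
Impose δ ≤ 1 so that |z| < 3; then |z + 2| ≤ 5.
Hence |z² − 4| ≤ 5|z − 2|, which is < ϵ once |z − 2| < ϵ/5.
Take δ = min(1, ϵ/5). If 0 < |z − 2| < δ then both bounds hold and |z² − 4| ≤ 5|z − 2| < 5·(ϵ/5) = ϵ.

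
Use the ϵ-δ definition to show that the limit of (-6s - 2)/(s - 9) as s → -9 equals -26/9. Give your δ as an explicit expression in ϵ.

Let ϵ > 0 be given. We want δ > 0 with 0 < |s + 9| < δ ⇒ |(-6s - 2)/(s - 9) + 26/9| < ϵ.
Combining over a common denominator, (-6s - 2)/(s - 9) + 26/9 = [(-6s - 2)·(-18) − 52·(s - 9)] / [(-18)·(s - 9)] = 56(s + 9) / ((-18)(s - 9)).
So |(-6s - 2)/(s - 9) + 26/9| = 56|s + 9| / (18·|s − 9|).
Require δ ≤ 9, so |s − 9| ≥ |-18| − |s + 9| > 18 − 9 = 9.
Hence |(-6s - 2)/(s - 9) + 26/9| < 56|s + 9|/(18·9) = (28/81)|s + 9|, which is < ϵ once |s + 9| < (81/28)ϵ.
Take δ = min(9, (81/28)ϵ). Then 0 < |s + 9| < δ forces both bounds, so |(-6s - 2)/(s - 9) + 26/9| < ϵ.

δ = min(9, (81/28)ϵ)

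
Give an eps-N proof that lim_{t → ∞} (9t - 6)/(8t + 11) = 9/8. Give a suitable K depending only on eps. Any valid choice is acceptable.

K = (147/64)/eps

Fix eps > 0. We seek K > 0 such that t > K implies |(9t - 6)/(8t + 11) − (9/8)| < eps.
(9t - 6)/(8t + 11) − (9/8) = (8(9t - 6) − 9(8t + 11)) / (8(8t + 11)) = -147/(8(8t + 11)).
For t > 0 we have 8t + 11 > 8t, so |(9t - 6)/(8t + 11) − (9/8)| = 147/(8(8t + 11)) < 147/(8·8t) = (147/64)/t.
Thus |(9t - 6)/(8t + 11) − (9/8)| < eps whenever t > (147/64)/eps.
Take K = (147/64)/eps. If t > K then |(9t - 6)/(8t + 11) − (9/8)| < (147/64)/t < eps.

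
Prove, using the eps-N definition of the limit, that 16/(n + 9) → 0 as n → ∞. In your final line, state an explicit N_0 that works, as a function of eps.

N_0 = 16/eps

Suppose eps > 0. For n ≥ 1, |16/(n + 9) − 0| = 16/(n + 9) ≤ 16/n.
We need 16/n < eps, i.e. n > 16/eps.
Take N_0 = 16/eps. If n > N_0 then |16/(n + 9)| ≤ 16/n < eps.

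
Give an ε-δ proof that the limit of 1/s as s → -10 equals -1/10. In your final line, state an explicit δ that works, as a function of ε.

δ = min(5, 50ε)

Suppose ε > 0. We seek δ > 0 such that 0 < |s + 10| < δ implies |1/s + 1/10| < ε.
|1/s + 1/10| = |-10 − s|/(10·|s|) = |s + 10|/(10|s|).
Restrict δ ≤ 5. Then |s + 10| < 5 gives |s| > 5, so 10|s| > 50.
Then |1/s + 1/10| < |s + 10|/50, which is < ε when |s + 10| < 50ε.
Take δ = min(5, 50ε). Then 0 < |s + 10| < δ gives both |s + 10| < 5 and |s + 10| < 50ε, so |1/s + 1/10| < ε.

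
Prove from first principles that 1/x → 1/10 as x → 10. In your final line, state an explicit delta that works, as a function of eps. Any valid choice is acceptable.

delta = min(5, 50eps)

Let eps > 0 be given. We seek delta > 0 such that 0 < |x − 10| < delta implies |1/x − (1/10)| < eps.
|1/x − (1/10)| = |10 − x|/(10·|x|) = |x − 10|/(10|x|).
Require delta ≤ 5 so that |x| > 10 − 5 = 5, hence 10|x| > 50.
Then |1/x − (1/10)| < |x − 10|/50, which is < eps when |x − 10| < 50eps.
Take delta = min(5, 50eps). Then 0 < |x − 10| < delta gives both |x − 10| < 5 and |x − 10| < 50eps, so |1/x − (1/10)| < eps.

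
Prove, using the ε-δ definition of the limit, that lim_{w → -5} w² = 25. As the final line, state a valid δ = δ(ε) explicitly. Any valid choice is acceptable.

δ = min(1, ε/11)

Let ε > 0 be given. We seek δ > 0 with 0 < |w + 5| < δ ⇒ |w² − 25| < ε.
Factor: w² − 25 = (w + 5)(w - 5), so |w² − 25| = |w + 5|·|w - 5|.
Restrict δ ≤ 1. Then |w + 5| < 1 gives |w| < 6, so by the triangle inequality |w - 5| ≤ 6 + 5 = 11.
Hence |w² − 25| ≤ 11|w + 5|, which is < ε once |w + 5| < ε/11.
Take δ = min(1, ε/11). If 0 < |w + 5| < δ then both bounds hold and |w² − 25| ≤ 11|w + 5| < 11·(ε/11) = ε.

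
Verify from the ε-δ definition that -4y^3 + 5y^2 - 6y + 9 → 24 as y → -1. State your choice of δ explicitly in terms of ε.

δ = min(1, ε/49)

Let ε > 0. We want δ > 0 such that 0 < |y + 1| < δ implies |(-4y^3 + 5y^2 - 6y + 9) − 24| < ε.
(-4y^3 + 5y^2 - 6y + 9) − 24 = -4y^3 + 5y^2 - 6y - 15 = (y + 1)(-4y^2 + 9y - 15).
So |(-4y^3 + 5y^2 - 6y + 9) − 24| = |y + 1|·|-4y^2 + 9y - 15|.
Require δ ≤ 1. Then |y + 1| < 1 gives |y| < 2, and by the triangle inequality |-4y^2 + 9y - 15| ≤ 4·2^2 + 9·2 + 15 = 49.
Hence |(-4y^3 + 5y^2 - 6y + 9) − 24| ≤ 49|y + 1| < ε provided |y + 1| < ε/49.
Take δ = min(1, ε/49). Then 0 < |y + 1| < δ gives both |y + 1| < 1 and |y + 1| < ε/49, so |(-4y^3 + 5y^2 - 6y + 9) − 24| < ε.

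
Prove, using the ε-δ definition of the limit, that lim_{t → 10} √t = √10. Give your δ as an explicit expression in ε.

Suppose ε > 0. We want δ > 0 such that 0 < |t − 10| < δ implies |√t − √10| < ε.
Rationalise: √t − √10 = (t − 10)/(√t + √10), so |√t − √10| = |t − 10|/(√t + √10).
Restrict δ ≤ 10 so that |t − 10| < 10 forces t > 0, and then √t + √10 > √10.
Hence |√t − √10| < |t − 10|/√10, which is < ε once |t − 10| < √10·ε.
Take δ = min(10, √10·ε). If 0 < |t − 10| < δ then t > 0 and |√t − √10| < |t − 10|/√10 < ε.

δ = min(10, √10·ε)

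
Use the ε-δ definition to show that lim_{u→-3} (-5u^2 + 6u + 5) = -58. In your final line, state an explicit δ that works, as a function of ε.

δ = min(1, ε/41)

Let ε > 0 be given. We want δ > 0 such that 0 < |u + 3| < δ implies |(-5u^2 + 6u + 5) + 58| < ε.
(-5u^2 + 6u + 5) + 58 = -5u^2 + 6u + 63 = (u + 3)(-5u + 21).
So |(-5u^2 + 6u + 5) + 58| = |u + 3|·|-5u + 21|.
Require δ ≤ 1. Then |u + 3| < 1 gives |u| < 4, and by the triangle inequality |-5u + 21| ≤ 5·4 + 21 = 41.
Hence |(-5u^2 + 6u + 5) + 58| ≤ 41|u + 3| < ε provided |u + 3| < ε/41.
Choosing δ = min(1, ε/41) ensures both conditions, hence |(-5u^2 + 6u + 5) + 58| < ε.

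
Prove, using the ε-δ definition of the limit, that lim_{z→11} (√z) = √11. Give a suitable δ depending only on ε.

δ = min(11, √11·ε)

Suppose ε > 0. We want δ > 0 such that 0 < |z − 11| < δ implies |√z − √11| < ε.
Rationalise: √z − √11 = (z − 11)/(√z + √11), so |√z − √11| = |z − 11|/(√z + √11).
Restrict δ ≤ 11 so that |z − 11| < 11 forces z > 0, and then √z + √11 > √11.
Hence |√z − √11| < |z − 11|/√11, which is < ε once |z − 11| < √11·ε.
Take δ = min(11, √11·ε). If 0 < |z − 11| < δ then z > 0 and |√z − √11| < |z − 11|/√11 < ε.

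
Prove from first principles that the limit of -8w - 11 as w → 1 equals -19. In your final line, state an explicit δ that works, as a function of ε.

Suppose ε > 0. We need δ > 0 so that 0 < |w − 1| < δ implies |(-8w - 11) + 19| < ε.
Since (-8w - 11) + 19 = -8(w − 1), we have |(-8w - 11) + 19| = 8|w − 1|.
So 8|w − 1| < ε exactly when |w − 1| < ε/8.
Take δ = ε/8. If 0 < |w − 1| < δ then |(-8w - 11) + 19| = 8|w − 1| < 8·(ε/8) = ε.

δ = ε/8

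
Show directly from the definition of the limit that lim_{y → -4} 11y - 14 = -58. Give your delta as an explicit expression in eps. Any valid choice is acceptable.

Fix eps > 0. We need delta > 0 so that 0 < |y + 4| < delta implies |(11y - 14) + 58| < eps.
|(11y - 14) + 58| = |11y + 44| = 11|y + 4|.
Thus it suffices that |y + 4| < eps/11.
Take delta = eps/11. If 0 < |y + 4| < delta then |(11y - 14) + 58| = 11|y + 4| < 11·(eps/11) = eps.

delta = eps/11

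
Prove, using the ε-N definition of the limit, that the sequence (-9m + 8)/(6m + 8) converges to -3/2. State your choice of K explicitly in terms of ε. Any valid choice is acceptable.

Fix ε > 0. For m ≥ 1, |(-9m + 8)/(6m + 8) + 3/2| = |120|/(6(6m + 8)) = 120/(6(6m + 8)).
Since 6m + 8 ≥ 6m for m ≥ 1, this is ≤ 120/(6·6m) = (10/3)/m.
So |(-9m + 8)/(6m + 8) + 3/2| < ε whenever m > (10/3)/ε.
Take K = (10/3)/ε. If m > K then |(-9m + 8)/(6m + 8) + 3/2| ≤ (10/3)/m < ε.

K = (10/3)/ε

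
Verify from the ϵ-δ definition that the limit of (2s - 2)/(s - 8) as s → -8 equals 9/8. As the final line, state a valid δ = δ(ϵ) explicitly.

Let ϵ > 0. We want δ > 0 with 0 < |s + 8| < δ ⇒ |(2s - 2)/(s - 8) − (9/8)| < ϵ.
Combining over a common denominator, (2s - 2)/(s - 8) − (9/8) = [(2s - 2)·(-16) − (-18)·(s - 8)] / [(-16)·(s - 8)] = -14(s + 8) / ((-16)(s - 8)).
So |(2s - 2)/(s - 8) − (9/8)| = 14|s + 8| / (16·|s − 8|).
Restrict δ ≤ 8. Then |s + 8| < 8 gives |s − 8| = |(s + 8) + (-16)| ≥ 16 − 8 = 8.
Hence |(2s - 2)/(s - 8) − (9/8)| < 14|s + 8|/(16·8) = (7/64)|s + 8|, which is < ϵ once |s + 8| < (64/7)ϵ.
Take δ = min(8, (64/7)ϵ). Then 0 < |s + 8| < δ forces both bounds, so |(2s - 2)/(s - 8) − (9/8)| < ϵ.

δ = min(8, (64/7)ϵ)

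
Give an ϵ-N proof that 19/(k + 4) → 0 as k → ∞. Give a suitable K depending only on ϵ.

Fix ϵ > 0. For k ≥ 1, |19/(k + 4) − 0| = 19/(k + 4) ≤ 19/k.
We need 19/k < ϵ, i.e. k > 19/ϵ.
Take K = 19/ϵ. If k > K then |19/(k + 4)| ≤ 19/k < ϵ.

K = 19/ϵ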